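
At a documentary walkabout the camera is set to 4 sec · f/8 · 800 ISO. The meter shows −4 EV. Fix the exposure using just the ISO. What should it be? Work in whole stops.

Underexposed by 4 stops → need 4 stops brighter.
ISO: 800 → 1600 → 3200 → 6400 → 12800.

ISO 12800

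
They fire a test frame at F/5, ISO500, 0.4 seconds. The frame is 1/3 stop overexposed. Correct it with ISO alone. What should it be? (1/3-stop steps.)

ISO 400

Overexposed by 1/3 stop → need 1/3 stop darker.
ISO: 500 → 400.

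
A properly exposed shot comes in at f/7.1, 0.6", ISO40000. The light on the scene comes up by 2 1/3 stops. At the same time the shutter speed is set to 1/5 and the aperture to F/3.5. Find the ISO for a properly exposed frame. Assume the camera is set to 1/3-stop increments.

ISO 6400

Scene light: 2 1/3 stops brighter.
Shutter speed: 0.6 → 0.5 → 0.4 → 0.3 → 1/4 → 1/5 — 1 2/3 stops shorter (darker).
Aperture: f/7.1 → f/6.3 → f/5.6 → f/5 → f/4.5 → f/4 → f/3.5 — 2 stops larger aperture (brighter).
Net so far: 2 2/3 stops brighter. ISO: 40000 → 32000 → 25600 → 20000 → 16000 → 12800 → 10000 → 8000 → 6400.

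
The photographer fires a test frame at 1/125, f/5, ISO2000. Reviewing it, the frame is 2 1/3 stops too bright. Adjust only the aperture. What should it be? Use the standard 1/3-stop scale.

Overexposed by 2 1/3 stops → need 2 1/3 stops darker.
Aperture: f/5 → f/5.6 → f/6.3 → f/7.1 → f/8 → f/9 → f/10 → f/11.

f/11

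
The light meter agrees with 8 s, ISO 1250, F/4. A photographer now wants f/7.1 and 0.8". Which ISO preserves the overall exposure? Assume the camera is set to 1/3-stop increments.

ISO 40000

Aperture: f/4 → f/4.5 → f/5 → f/5.6 → f/6.3 → f/7.1 — 1 2/3 stops narrower (darker).
Shutter speed: 8 → 6 → 5 → 4 → 3.2 → 2.5 → 2 → 1.6 → 1.3 → 1 → 0.8 — 3 1/3 stops faster (darker).
Net change so far: 5 stops darker. Offset with the ISO: 1250 → 1600 → 2000 → 2500 → 3200 → 4000 → 5000 → 6400 → 8000 → 10000 → 12800 → 16000 → 20000 → 25600 → 32000 → 40000.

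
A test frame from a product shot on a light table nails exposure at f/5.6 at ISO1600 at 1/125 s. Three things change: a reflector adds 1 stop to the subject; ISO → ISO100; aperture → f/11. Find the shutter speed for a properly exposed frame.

Scene light: 1 stop brighter.
ISO: 1600 → 800 → 400 → 200 → 100 — 4 stops lower (darker).
Aperture: f/5.6 → f/8 → f/11 — 2 stops stopped down (darker).
Net so far: 5 stops darker. Shutter speed: 1/125 → 1/60 → 1/30 → 1/15 → 1/8 → 1/4.

1/4s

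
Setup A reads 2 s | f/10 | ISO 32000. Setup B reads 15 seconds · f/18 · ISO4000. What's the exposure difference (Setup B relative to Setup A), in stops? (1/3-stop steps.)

1 2/3 stops darker

Aperture: f/10 → f/11 → f/13 → f/14 → f/16 → f/18 — 1 2/3 stops stopped down (darker).
Shutter speed: 2 → 2.5 → 3.2 → 4 → 5 → 6 → 8 → 10 → 13 → 15 — 3 stops longer (brighter).
ISO: 32000 → 25600 → 20000 → 16000 → 12800 → 10000 → 8000 → 6400 → 5000 → 4000 — 3 stops lower (darker).
Net: −1 2/3 +3 −3 = −1 2/3 stops.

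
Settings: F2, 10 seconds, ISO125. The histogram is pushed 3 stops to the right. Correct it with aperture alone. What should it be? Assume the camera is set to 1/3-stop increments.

Overexposed by 3 stops → need 3 stops darker.
Aperture: f/2 → f/2.2 → f/2.5 → f/2.8 → f/3.2 → f/3.5 → f/4 → f/4.5 → f/5 → f/5.6.

f/5.6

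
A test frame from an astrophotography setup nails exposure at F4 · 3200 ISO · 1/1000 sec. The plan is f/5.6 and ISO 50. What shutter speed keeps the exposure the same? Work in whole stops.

1/8s

Aperture: f/4 → f/5.6 — 1 stop smaller aperture (darker).
ISO: 3200 → 1600 → 800 → 400 → 200 → 100 → 50 — 6 stops lower (darker).
Net change so far: 7 stops darker. Offset with the shutter speed: 1/1000 → 1/500 → 1/250 → 1/125 → 1/60 → 1/30 → 1/15 → 1/8.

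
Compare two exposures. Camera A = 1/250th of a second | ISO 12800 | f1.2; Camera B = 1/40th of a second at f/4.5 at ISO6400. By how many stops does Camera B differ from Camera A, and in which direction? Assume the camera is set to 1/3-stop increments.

2 stops darker

Aperture: f/1.2 → f/1.4 → f/1.6 → f/1.8 → f/2 → f/2.2 → f/2.5 → f/2.8 → f/3.2 → f/3.5 → f/4 → f/4.5 — 3 2/3 stops smaller aperture (darker).
Shutter speed: 1/250 → 1/200 → 1/160 → 1/125 → 1/100 → 1/80 → 1/60 → 1/50 → 1/40 — 2 2/3 stops slower (brighter).
ISO: 12800 → 10000 → 8000 → 6400 — 1 stop lower (darker).
Net: −3 2/3 +2 2/3 −1 = −2 stops.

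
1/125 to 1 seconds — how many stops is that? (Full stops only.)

1/125 → 1/60 → 1/30 → 1/15 → 1/8 → 1/4 → 1/2 → 1 — count the steps: 7 stops.

7 stops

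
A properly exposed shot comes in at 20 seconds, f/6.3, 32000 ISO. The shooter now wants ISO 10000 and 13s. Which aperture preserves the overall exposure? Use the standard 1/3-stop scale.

f/2.8

ISO: 32000 → 25600 → 20000 → 16000 → 12800 → 10000 — 1 2/3 stops dropped (darker).
Shutter speed: 20 → 15 → 13 — 2/3 stop shorter (darker).
Net change so far: 2 1/3 stops darker. Offset with the aperture: f/6.3 → f/5.6 → f/5 → f/4.5 → f/4 → f/3.5 → f/3.2 → f/2.8.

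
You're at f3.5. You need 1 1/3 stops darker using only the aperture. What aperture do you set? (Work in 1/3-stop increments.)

Aperture: f/3.5 → f/4 → f/4.5 → f/5 → f/5.6 — 1 1/3 stops stopped down (darker).

f/5.6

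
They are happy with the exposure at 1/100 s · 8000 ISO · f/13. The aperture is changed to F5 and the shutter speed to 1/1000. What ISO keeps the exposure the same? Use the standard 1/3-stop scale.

Aperture: f/13 → f/11 → f/10 → f/9 → f/8 → f/7.1 → f/6.3 → f/5.6 → f/5 — 2 2/3 stops wider (brighter).
Shutter speed: 1/100 → 1/125 → 1/160 → 1/200 → 1/250 → 1/320 → 1/400 → 1/500 → 1/640 → 1/800 → 1/1000 — 3 1/3 stops shorter (darker).
Net change so far: 2/3 stop darker. Offset with the ISO: 8000 → 10000 → 12800.

ISO 12800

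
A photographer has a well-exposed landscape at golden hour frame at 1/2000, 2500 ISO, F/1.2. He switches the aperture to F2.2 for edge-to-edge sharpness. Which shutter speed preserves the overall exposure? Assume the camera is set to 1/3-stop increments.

1/640s

Aperture: f/1.2 → f/1.4 → f/1.6 → f/1.8 → f/2 → f/2.2 — 1 2/3 stops stopped down (darker).
Need 1 2/3 stops brighter from the shutter speed: 1/2000 → 1/1600 → 1/1250 → 1/1000 → 1/800 → 1/640.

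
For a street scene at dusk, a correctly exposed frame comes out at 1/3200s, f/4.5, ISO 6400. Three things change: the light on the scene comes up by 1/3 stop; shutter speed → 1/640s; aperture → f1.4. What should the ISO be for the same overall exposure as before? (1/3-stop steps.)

Scene light: 1/3 stop brighter.
Shutter speed: 1/3200 → 1/2500 → 1/2000 → 1/1600 → 1/1250 → 1/1000 → 1/800 → 1/640 — 2 1/3 stops longer (brighter).
Aperture: f/4.5 → f/4 → f/3.5 → f/3.2 → f/2.8 → f/2.5 → f/2.2 → f/2 → f/1.8 → f/1.6 → f/1.4 — 3 1/3 stops opened up (brighter).
Net so far: 6 stops brighter. ISO: 6400 → 5000 → 4000 → 3200 → 2500 → 2000 → 1600 → 1250 → 1000 → 800 → 640 → 500 → 400 → 320 → 250 → 200 → 160 → 125 → 100.

ISO 100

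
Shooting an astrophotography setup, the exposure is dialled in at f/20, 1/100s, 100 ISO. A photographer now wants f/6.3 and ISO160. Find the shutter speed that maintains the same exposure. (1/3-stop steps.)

Aperture: f/20 → f/18 → f/16 → f/14 → f/13 → f/11 → f/10 → f/9 → f/8 → f/7.1 → f/6.3 — 3 1/3 stops opened up (brighter).
ISO: 100 → 125 → 160 — 2/3 stop raised (brighter).
Net change so far: 4 stops brighter. Offset with the shutter speed: 1/100 → 1/125 → 1/160 → 1/200 → 1/250 → 1/320 → 1/400 → 1/500 → 1/640 → 1/800 → 1/1000 → 1/1250 → 1/1600.

1/1600s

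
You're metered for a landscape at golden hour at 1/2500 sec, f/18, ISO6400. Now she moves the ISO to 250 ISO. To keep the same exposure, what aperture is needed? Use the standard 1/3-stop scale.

f/3.5

ISO: 6400 → 5000 → 4000 → 3200 → 2500 → 2000 → 1600 → 1250 → 1000 → 800 → 640 → 500 → 400 → 320 → 250 — 4 2/3 stops dropped (darker).
Need 4 2/3 stops brighter from the aperture: f/18 → f/16 → f/14 → f/13 → f/11 → f/10 → f/9 → f/8 → f/7.1 → f/6.3 → f/5.6 → f/5 → f/4.5 → f/4 → f/3.5.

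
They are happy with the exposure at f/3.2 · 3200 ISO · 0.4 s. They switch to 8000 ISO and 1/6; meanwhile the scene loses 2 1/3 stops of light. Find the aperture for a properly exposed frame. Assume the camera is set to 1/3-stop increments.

Scene light: 2 1/3 stops darker.
ISO: 3200 → 4000 → 5000 → 6400 → 8000 — 1 1/3 stops raised (brighter).
Shutter speed: 0.4 → 0.3 → 1/4 → 1/5 → 1/6 — 1 1/3 stops faster (darker).
Net so far: 2 1/3 stops darker. Aperture: f/3.2 → f/2.8 → f/2.5 → f/2.2 → f/2 → f/1.8 → f/1.6 → f/1.4.

f/1.4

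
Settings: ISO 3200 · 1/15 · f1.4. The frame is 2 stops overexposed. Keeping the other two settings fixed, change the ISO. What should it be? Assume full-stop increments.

Overexposed by 2 stops → need 2 stops darker.
ISO: 3200 → 1600 → 800.

ISO 800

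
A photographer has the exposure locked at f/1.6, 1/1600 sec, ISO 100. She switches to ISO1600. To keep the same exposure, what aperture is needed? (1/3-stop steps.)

f/6.3

ISO: 100 → 125 → 160 → 200 → 250 → 320 → 400 → 500 → 640 → 800 → 1000 → 1250 → 1600 — 4 stops raised (brighter).
Need 4 stops darker from the aperture: f/1.6 → f/1.8 → f/2 → f/2.2 → f/2.5 → f/2.8 → f/3.2 → f/3.5 → f/4 → f/4.5 → f/5 → f/5.6 → f/6.3.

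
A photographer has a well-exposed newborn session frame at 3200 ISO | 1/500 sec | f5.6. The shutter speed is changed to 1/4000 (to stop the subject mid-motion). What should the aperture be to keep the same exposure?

Shutter speed: 1/500 → 1/1000 → 1/2000 → 1/4000 — 3 stops faster (darker).
Need 3 stops brighter from the aperture: f/5.6 → f/4 → f/2.8 → f/2.

f/2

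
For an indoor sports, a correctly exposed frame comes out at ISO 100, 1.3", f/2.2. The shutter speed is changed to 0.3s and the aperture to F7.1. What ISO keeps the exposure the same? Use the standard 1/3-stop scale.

Shutter speed: 1.3 → 1 → 0.8 → 0.6 → 0.5 → 0.4 → 0.3 — 2 stops faster (darker).
Aperture: f/2.2 → f/2.5 → f/2.8 → f/3.2 → f/3.5 → f/4 → f/4.5 → f/5 → f/5.6 → f/6.3 → f/7.1 — 3 1/3 stops stopped down (darker).
Net change so far: 5 1/3 stops darker. Offset with the ISO: 100 → 125 → 160 → 200 → 250 → 320 → 400 → 500 → 640 → 800 → 1000 → 1250 → 1600 → 2000 → 2500 → 3200 → 4000.

ISO 4000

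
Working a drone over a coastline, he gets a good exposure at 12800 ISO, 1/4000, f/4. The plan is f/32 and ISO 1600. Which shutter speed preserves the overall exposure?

Aperture: f/4 → f/5.6 → f/8 → f/11 → f/16 → f/22 → f/32 — 6 stops smaller aperture (darker).
ISO: 12800 → 6400 → 3200 → 1600 — 3 stops dropped (darker).
Net change so far: 9 stops darker. Offset with the shutter speed: 1/4000 → 1/2000 → 1/1000 → 1/500 → 1/250 → 1/125 → 1/60 → 1/30 → 1/15 → 1/8.

1/8s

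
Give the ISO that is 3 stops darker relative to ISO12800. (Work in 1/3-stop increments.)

ISO 1600

ISO: 12800 → 10000 → 8000 → 6400 → 5000 → 4000 → 3200 → 2500 → 2000 → 1600 — 3 stops dropped (darker).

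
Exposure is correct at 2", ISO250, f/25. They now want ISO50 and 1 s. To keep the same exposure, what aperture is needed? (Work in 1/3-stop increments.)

f/8

ISO: 250 → 200 → 160 → 125 → 100 → 80 → 64 → 50 — 2 1/3 stops lower (darker).
Shutter speed: 2 → 1.6 → 1.3 → 1 — 1 stop faster (darker).
Net change so far: 3 1/3 stops darker. Offset with the aperture: f/25 → f/22 → f/20 → f/18 → f/16 → f/14 → f/13 → f/11 → f/10 → f/9 → f/8.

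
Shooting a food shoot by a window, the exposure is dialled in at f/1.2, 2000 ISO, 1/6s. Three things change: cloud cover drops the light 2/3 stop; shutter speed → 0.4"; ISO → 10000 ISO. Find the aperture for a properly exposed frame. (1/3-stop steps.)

Scene light: 2/3 stop darker.
Shutter speed: 1/6 → 1/5 → 1/4 → 0.3 → 0.4 — 1 1/3 stops longer (brighter).
ISO: 2000 → 2500 → 3200 → 4000 → 5000 → 6400 → 8000 → 10000 — 2 1/3 stops higher (brighter).
Net so far: 3 stops brighter. Aperture: f/1.2 → f/1.4 → f/1.6 → f/1.8 → f/2 → f/2.2 → f/2.5 → f/2.8 → f/3.2 → f/3.5.

f/3.5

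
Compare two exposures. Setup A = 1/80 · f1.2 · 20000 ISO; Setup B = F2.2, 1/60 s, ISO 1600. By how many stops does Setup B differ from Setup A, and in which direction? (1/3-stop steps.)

Aperture: f/1.2 → f/1.4 → f/1.6 → f/1.8 → f/2 → f/2.2 — 1 2/3 stops stopped down (darker).
Shutter speed: 1/80 → 1/60 — 1/3 stop longer (brighter).
ISO: 20000 → 16000 → 12800 → 10000 → 8000 → 6400 → 5000 → 4000 → 3200 → 2500 → 2000 → 1600 — 3 2/3 stops lower (darker).
Net: −1 2/3 +1/3 −3 2/3 = −5 stops.

5 stops darker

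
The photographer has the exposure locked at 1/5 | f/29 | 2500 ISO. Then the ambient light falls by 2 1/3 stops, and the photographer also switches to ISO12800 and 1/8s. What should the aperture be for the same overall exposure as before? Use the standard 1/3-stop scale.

Scene light: 2 1/3 stops darker.
ISO: 2500 → 3200 → 4000 → 5000 → 6400 → 8000 → 10000 → 12800 — 2 1/3 stops higher (brighter).
Shutter speed: 1/5 → 1/6 → 1/8 — 2/3 stop shorter (darker).
Net so far: 2/3 stop darker. Aperture: f/29 → f/25 → f/22.

f/22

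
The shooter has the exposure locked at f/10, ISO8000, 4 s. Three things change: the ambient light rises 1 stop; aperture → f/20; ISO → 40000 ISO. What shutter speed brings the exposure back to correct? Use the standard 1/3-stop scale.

1.6 s

Scene light: 1 stop brighter.
Aperture: f/10 → f/11 → f/13 → f/14 → f/16 → f/18 → f/20 — 2 stops smaller aperture (darker).
ISO: 8000 → 10000 → 12800 → 16000 → 20000 → 25600 → 32000 → 40000 — 2 1/3 stops raised (brighter).
Net so far: 1 1/3 stops brighter. Shutter speed: 4 → 3.2 → 2.5 → 2 → 1.6.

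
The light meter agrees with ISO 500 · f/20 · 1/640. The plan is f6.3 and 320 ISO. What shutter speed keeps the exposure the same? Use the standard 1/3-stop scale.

Aperture: f/20 → f/18 → f/16 → f/14 → f/13 → f/11 → f/10 → f/9 → f/8 → f/7.1 → f/6.3 — 3 1/3 stops larger aperture (brighter).
ISO: 500 → 400 → 320 — 2/3 stop lower (darker).
Net change so far: 2 2/3 stops brighter. Offset with the shutter speed: 1/640 → 1/800 → 1/1000 → 1/1250 → 1/1600 → 1/2000 → 1/2500 → 1/3200 → 1/4000.

1/4000s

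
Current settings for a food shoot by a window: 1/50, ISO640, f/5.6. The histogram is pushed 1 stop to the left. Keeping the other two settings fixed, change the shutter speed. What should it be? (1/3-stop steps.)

1/25s

Underexposed by 1 stop → need 1 stop brighter.
Shutter speed: 1/50 → 1/40 → 1/30 → 1/25.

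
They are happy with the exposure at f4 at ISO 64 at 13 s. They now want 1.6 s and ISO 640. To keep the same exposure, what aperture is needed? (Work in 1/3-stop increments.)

f/4.5

Shutter speed: 13 → 10 → 8 → 6 → 5 → 4 → 3.2 → 2.5 → 2 → 1.6 — 3 stops faster (darker).
ISO: 64 → 80 → 100 → 125 → 160 → 200 → 250 → 320 → 400 → 500 → 640 — 3 1/3 stops raised (brighter).
Net change so far: 1/3 stop brighter. Offset with the aperture: f/4 → f/4.5.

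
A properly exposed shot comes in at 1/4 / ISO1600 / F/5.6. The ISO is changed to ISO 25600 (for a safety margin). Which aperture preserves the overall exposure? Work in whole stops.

f/22

ISO: 1600 → 3200 → 6400 → 12800 → 25600 — 4 stops raised (brighter).
Need 4 stops darker from the aperture: f/5.6 → f/8 → f/11 → f/16 → f/22.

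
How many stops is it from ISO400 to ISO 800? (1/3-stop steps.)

400 → 500 → 640 → 800 — count the steps: 3 third-stops = 1 stop.

1 stop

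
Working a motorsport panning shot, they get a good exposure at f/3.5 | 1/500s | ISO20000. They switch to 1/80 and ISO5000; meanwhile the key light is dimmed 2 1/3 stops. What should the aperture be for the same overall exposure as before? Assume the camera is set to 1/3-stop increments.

Scene light: 2 1/3 stops darker.
Shutter speed: 1/500 → 1/400 → 1/320 → 1/250 → 1/200 → 1/160 → 1/125 → 1/100 → 1/80 — 2 2/3 stops longer (brighter).
ISO: 20000 → 16000 → 12800 → 10000 → 8000 → 6400 → 5000 — 2 stops lower (darker).
Net so far: 1 2/3 stops darker. Aperture: f/3.5 → f/3.2 → f/2.8 → f/2.5 → f/2.2 → f/2.

f/2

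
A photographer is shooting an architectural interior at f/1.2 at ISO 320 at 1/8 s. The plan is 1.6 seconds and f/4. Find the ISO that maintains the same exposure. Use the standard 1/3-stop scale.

ISO 250

Shutter speed: 1/8 → 1/6 → 1/5 → 1/4 → 0.3 → 0.4 → 0.5 → 0.6 → 0.8 → 1 → 1.3 → 1.6 — 3 2/3 stops slower (brighter).
Aperture: f/1.2 → f/1.4 → f/1.6 → f/1.8 → f/2 → f/2.2 → f/2.5 → f/2.8 → f/3.2 → f/3.5 → f/4 — 3 1/3 stops narrower (darker).
Net change so far: 1/3 stop brighter. Offset with the ISO: 320 → 250.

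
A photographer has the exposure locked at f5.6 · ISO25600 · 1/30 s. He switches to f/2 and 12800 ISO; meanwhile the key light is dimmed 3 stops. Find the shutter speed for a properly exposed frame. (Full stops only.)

Scene light: 3 stops darker.
Aperture: f/5.6 → f/4 → f/2.8 → f/2 — 3 stops opened up (brighter).
ISO: 25600 → 12800 — 1 stop lower (darker).
Net so far: 1 stop darker. Shutter speed: 1/30 → 1/15.

1/15s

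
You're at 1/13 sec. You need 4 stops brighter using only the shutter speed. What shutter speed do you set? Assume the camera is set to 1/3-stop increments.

1.3 s

Shutter speed: 1/13 → 1/10 → 1/8 → 1/6 → 1/5 → 1/4 → 0.3 → 0.4 → 0.5 → 0.6 → 0.8 → 1 → 1.3 — 4 stops longer (brighter).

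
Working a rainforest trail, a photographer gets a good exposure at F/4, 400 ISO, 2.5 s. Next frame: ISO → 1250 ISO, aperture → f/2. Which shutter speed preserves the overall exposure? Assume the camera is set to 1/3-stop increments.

1/5s

ISO: 400 → 500 → 640 → 800 → 1000 → 1250 — 1 2/3 stops higher (brighter).
Aperture: f/4 → f/3.5 → f/3.2 → f/2.8 → f/2.5 → f/2.2 → f/2 — 2 stops wider (brighter).
Net change so far: 3 2/3 stops brighter. Offset with the shutter speed: 2.5 → 2 → 1.6 → 1.3 → 1 → 0.8 → 0.6 → 0.5 → 0.4 → 0.3 → 1/4 → 1/5.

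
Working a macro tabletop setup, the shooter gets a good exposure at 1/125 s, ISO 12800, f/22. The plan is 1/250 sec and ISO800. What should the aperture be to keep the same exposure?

Shutter speed: 1/125 → 1/250 — 1 stop shorter (darker).
ISO: 12800 → 6400 → 3200 → 1600 → 800 — 4 stops lower (darker).
Net change so far: 5 stops darker. Offset with the aperture: f/22 → f/16 → f/11 → f/8 → f/5.6 → f/4.

f/4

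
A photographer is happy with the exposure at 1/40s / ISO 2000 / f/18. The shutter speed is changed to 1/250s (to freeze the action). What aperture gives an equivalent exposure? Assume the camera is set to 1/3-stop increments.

f/7.1

Shutter speed: 1/40 → 1/50 → 1/60 → 1/80 → 1/100 → 1/125 → 1/160 → 1/200 → 1/250 — 2 2/3 stops shorter (darker).
Need 2 2/3 stops brighter from the aperture: f/18 → f/16 → f/14 → f/13 → f/11 → f/10 → f/9 → f/8 → f/7.1.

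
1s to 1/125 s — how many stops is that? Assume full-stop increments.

1 → 1/2 → 1/4 → 1/8 → 1/15 → 1/30 → 1/60 → 1/125 — count the steps: 7 stops.

7 stops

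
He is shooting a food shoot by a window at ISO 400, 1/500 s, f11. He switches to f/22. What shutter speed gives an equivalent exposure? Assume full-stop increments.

Aperture: f/11 → f/16 → f/22 — 2 stops smaller aperture (darker).
Need 2 stops brighter from the shutter speed: 1/500 → 1/250 → 1/125.

1/125s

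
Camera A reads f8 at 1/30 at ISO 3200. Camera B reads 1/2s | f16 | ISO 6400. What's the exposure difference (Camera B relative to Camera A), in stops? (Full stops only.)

Aperture: f/8 → f/11 → f/16 — 2 stops narrower (darker).
Shutter speed: 1/30 → 1/15 → 1/8 → 1/4 → 1/2 — 4 stops longer (brighter).
ISO: 3200 → 6400 — 1 stop raised (brighter).
Net: −2 +4 +1 = +3 stops.

3 stops brighter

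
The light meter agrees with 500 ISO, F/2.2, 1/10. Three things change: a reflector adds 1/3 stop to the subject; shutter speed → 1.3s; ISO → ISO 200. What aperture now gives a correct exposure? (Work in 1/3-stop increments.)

Scene light: 1/3 stop brighter.
Shutter speed: 1/10 → 1/8 → 1/6 → 1/5 → 1/4 → 0.3 → 0.4 → 0.5 → 0.6 → 0.8 → 1 → 1.3 — 3 2/3 stops slower (brighter).
ISO: 500 → 400 → 320 → 250 → 200 — 1 1/3 stops lower (darker).
Net so far: 2 2/3 stops brighter. Aperture: f/2.2 → f/2.5 → f/2.8 → f/3.2 → f/3.5 → f/4 → f/4.5 → f/5 → f/5.6.

f/5.6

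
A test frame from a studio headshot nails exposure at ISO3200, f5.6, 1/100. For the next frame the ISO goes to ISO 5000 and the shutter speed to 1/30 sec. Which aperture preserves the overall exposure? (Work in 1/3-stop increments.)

f/13

ISO: 3200 → 4000 → 5000 — 2/3 stop raised (brighter).
Shutter speed: 1/100 → 1/80 → 1/60 → 1/50 → 1/40 → 1/30 — 1 2/3 stops slower (brighter).
Net change so far: 2 1/3 stops brighter. Offset with the aperture: f/5.6 → f/6.3 → f/7.1 → f/8 → f/9 → f/10 → f/11 → f/13.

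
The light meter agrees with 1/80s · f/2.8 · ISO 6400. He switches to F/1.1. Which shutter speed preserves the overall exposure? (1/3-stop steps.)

Aperture: f/2.8 → f/2.5 → f/2.2 → f/2 → f/1.8 → f/1.6 → f/1.4 → f/1.2 → f/1.1 — 2 2/3 stops wider (brighter).
Need 2 2/3 stops darker from the shutter speed: 1/80 → 1/100 → 1/125 → 1/160 → 1/200 → 1/250 → 1/320 → 1/400 → 1/500.

1/500s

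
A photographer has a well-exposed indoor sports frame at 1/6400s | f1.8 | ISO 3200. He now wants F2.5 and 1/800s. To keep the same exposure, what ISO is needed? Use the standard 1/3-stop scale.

Aperture: f/1.8 → f/2 → f/2.2 → f/2.5 — 1 stop stopped down (darker).
Shutter speed: 1/6400 → 1/5000 → 1/4000 → 1/3200 → 1/2500 → 1/2000 → 1/1600 → 1/1250 → 1/1000 → 1/800 — 3 stops slower (brighter).
Net change so far: 2 stops brighter. Offset with the ISO: 3200 → 2500 → 2000 → 1600 → 1250 → 1000 → 800.

ISO 800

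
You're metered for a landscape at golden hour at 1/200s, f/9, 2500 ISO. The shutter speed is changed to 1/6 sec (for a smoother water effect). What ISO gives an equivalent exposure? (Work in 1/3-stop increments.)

ISO 80

Shutter speed: 1/200 → 1/160 → 1/125 → 1/100 → 1/80 → 1/60 → 1/50 → 1/40 → 1/30 → 1/25 → 1/20 → 1/15 → 1/13 → 1/10 → 1/8 → 1/6 — 5 stops slower (brighter).
Need 5 stops darker from the ISO: 2500 → 2000 → 1600 → 1250 → 1000 → 800 → 640 → 500 → 400 → 320 → 250 → 200 → 160 → 125 → 100 → 80.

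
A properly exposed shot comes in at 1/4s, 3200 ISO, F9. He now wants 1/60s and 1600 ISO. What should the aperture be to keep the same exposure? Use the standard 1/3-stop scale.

Shutter speed: 1/4 → 1/5 → 1/6 → 1/8 → 1/10 → 1/13 → 1/15 → 1/20 → 1/25 → 1/30 → 1/40 → 1/50 → 1/60 — 4 stops shorter (darker).
ISO: 3200 → 2500 → 2000 → 1600 — 1 stop lower (darker).
Net change so far: 5 stops darker. Offset with the aperture: f/9 → f/8 → f/7.1 → f/6.3 → f/5.6 → f/5 → f/4.5 → f/4 → f/3.5 → f/3.2 → f/2.8 → f/2.5 → f/2.2 → f/2 → f/1.8 → f/1.6.

f/1.6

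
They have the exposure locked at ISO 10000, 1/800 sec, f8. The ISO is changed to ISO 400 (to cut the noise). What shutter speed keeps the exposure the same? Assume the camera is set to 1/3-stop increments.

1/30s

ISO: 10000 → 8000 → 6400 → 5000 → 4000 → 3200 → 2500 → 2000 → 1600 → 1250 → 1000 → 800 → 640 → 500 → 400 — 4 2/3 stops dropped (darker).
Need 4 2/3 stops brighter from the shutter speed: 1/800 → 1/640 → 1/500 → 1/400 → 1/320 → 1/250 → 1/200 → 1/160 → 1/125 → 1/100 → 1/80 → 1/60 → 1/50 → 1/40 → 1/30.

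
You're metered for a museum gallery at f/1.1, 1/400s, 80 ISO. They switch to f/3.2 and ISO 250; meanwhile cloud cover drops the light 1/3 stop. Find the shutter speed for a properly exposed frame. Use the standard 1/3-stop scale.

Scene light: 1/3 stop darker.
Aperture: f/1.1 → f/1.2 → f/1.4 → f/1.6 → f/1.8 → f/2 → f/2.2 → f/2.5 → f/2.8 → f/3.2 — 3 stops stopped down (darker).
ISO: 80 → 100 → 125 → 160 → 200 → 250 — 1 2/3 stops higher (brighter).
Net so far: 1 2/3 stops darker. Shutter speed: 1/400 → 1/320 → 1/250 → 1/200 → 1/160 → 1/125.

1/125s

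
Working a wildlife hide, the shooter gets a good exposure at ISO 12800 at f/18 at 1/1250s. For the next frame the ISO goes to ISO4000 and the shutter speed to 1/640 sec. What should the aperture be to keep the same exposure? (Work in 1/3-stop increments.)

ISO: 12800 → 10000 → 8000 → 6400 → 5000 → 4000 — 1 2/3 stops lower (darker).
Shutter speed: 1/1250 → 1/1000 → 1/800 → 1/640 — 1 stop slower (brighter).
Net change so far: 2/3 stop darker. Offset with the aperture: f/18 → f/16 → f/14.

f/14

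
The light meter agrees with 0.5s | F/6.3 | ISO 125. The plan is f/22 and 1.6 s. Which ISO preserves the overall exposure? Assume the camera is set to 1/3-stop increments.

ISO 500

Aperture: f/6.3 → f/7.1 → f/8 → f/9 → f/10 → f/11 → f/13 → f/14 → f/16 → f/18 → f/20 → f/22 — 3 2/3 stops stopped down (darker).
Shutter speed: 0.5 → 0.6 → 0.8 → 1 → 1.3 → 1.6 — 1 2/3 stops longer (brighter).
Net change so far: 2 stops darker. Offset with the ISO: 125 → 160 → 200 → 250 → 320 → 400 → 500.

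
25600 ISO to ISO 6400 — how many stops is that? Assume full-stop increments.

25600 → 12800 → 6400 — count the steps: 2 stops.

2 stops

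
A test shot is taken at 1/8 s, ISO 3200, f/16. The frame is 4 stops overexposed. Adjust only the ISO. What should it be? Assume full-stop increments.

Overexposed by 4 stops → need 4 stops darker.
ISO: 3200 → 1600 → 800 → 400 → 200.

ISO 200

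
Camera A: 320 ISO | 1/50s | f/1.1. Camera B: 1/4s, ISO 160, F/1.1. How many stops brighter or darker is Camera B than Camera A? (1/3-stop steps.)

Aperture: unchanged.
Shutter speed: 1/50 → 1/40 → 1/30 → 1/25 → 1/20 → 1/15 → 1/13 → 1/10 → 1/8 → 1/6 → 1/5 → 1/4 — 3 2/3 stops longer (brighter).
ISO: 320 → 250 → 200 → 160 — 1 stop dropped (darker).
Net: +3 2/3 −1 = +2 2/3 stops.

2 2/3 stops brighter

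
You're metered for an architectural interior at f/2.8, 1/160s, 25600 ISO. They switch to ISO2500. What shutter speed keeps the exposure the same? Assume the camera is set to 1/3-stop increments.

1/15s

ISO: 25600 → 20000 → 16000 → 12800 → 10000 → 8000 → 6400 → 5000 → 4000 → 3200 → 2500 — 3 1/3 stops dropped (darker).
Need 3 1/3 stops brighter from the shutter speed: 1/160 → 1/125 → 1/100 → 1/80 → 1/60 → 1/50 → 1/40 → 1/30 → 1/25 → 1/20 → 1/15.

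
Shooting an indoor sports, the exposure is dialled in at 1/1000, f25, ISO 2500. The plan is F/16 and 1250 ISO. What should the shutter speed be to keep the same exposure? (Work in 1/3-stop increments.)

Aperture: f/25 → f/22 → f/20 → f/18 → f/16 — 1 1/3 stops larger aperture (brighter).
ISO: 2500 → 2000 → 1600 → 1250 — 1 stop lower (darker).
Net change so far: 1/3 stop brighter. Offset with the shutter speed: 1/1000 → 1/1250.

1/1250s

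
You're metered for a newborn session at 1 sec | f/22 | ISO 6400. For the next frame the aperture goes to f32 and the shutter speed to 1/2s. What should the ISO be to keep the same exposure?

ISO 25600

Aperture: f/22 → f/32 — 1 stop stopped down (darker).
Shutter speed: 1 → 1/2 — 1 stop shorter (darker).
Net change so far: 2 stops darker. Offset with the ISO: 6400 → 12800 → 25600.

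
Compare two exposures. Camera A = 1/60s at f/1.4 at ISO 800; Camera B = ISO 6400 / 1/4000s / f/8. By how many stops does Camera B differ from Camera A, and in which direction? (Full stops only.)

Aperture: f/1.4 → f/2 → f/2.8 → f/4 → f/5.6 → f/8 — 5 stops smaller aperture (darker).
Shutter speed: 1/60 → 1/125 → 1/250 → 1/500 → 1/1000 → 1/2000 → 1/4000 — 6 stops faster (darker).
ISO: 800 → 1600 → 3200 → 6400 — 3 stops higher (brighter).
Net: −5 −6 +3 = −8 stops.

8 stops darker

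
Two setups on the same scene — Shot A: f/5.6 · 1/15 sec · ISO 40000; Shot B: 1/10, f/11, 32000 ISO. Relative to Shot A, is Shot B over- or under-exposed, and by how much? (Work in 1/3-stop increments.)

1 2/3 stops darker

Aperture: f/5.6 → f/6.3 → f/7.1 → f/8 → f/9 → f/10 → f/11 — 2 stops narrower (darker).
Shutter speed: 1/15 → 1/13 → 1/10 — 2/3 stop longer (brighter).
ISO: 40000 → 32000 — 1/3 stop lower (darker).
Net: −2 +2/3 −1/3 = −1 2/3 stops.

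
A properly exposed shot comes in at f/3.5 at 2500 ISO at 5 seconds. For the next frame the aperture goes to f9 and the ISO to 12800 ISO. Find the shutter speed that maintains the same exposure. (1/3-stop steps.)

Aperture: f/3.5 → f/4 → f/4.5 → f/5 → f/5.6 → f/6.3 → f/7.1 → f/8 → f/9 — 2 2/3 stops smaller aperture (darker).
ISO: 2500 → 3200 → 4000 → 5000 → 6400 → 8000 → 10000 → 12800 — 2 1/3 stops higher (brighter).
Net change so far: 1/3 stop darker. Offset with the shutter speed: 5 → 6.

6 s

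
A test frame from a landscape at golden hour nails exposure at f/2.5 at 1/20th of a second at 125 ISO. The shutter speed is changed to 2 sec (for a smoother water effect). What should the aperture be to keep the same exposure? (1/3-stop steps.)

Shutter speed: 1/20 → 1/15 → 1/13 → 1/10 → 1/8 → 1/6 → 1/5 → 1/4 → 0.3 → 0.4 → 0.5 → 0.6 → 0.8 → 1 → 1.3 → 1.6 → 2 — 5 1/3 stops longer (brighter).
Need 5 1/3 stops darker from the aperture: f/2.5 → f/2.8 → f/3.2 → f/3.5 → f/4 → f/4.5 → f/5 → f/5.6 → f/6.3 → f/7.1 → f/8 → f/9 → f/10 → f/11 → f/13 → f/14 → f/16.

f/16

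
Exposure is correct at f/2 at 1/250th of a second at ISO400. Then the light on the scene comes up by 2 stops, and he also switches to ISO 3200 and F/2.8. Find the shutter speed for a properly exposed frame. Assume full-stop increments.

1/4000s

Scene light: 2 stops brighter.
ISO: 400 → 800 → 1600 → 3200 — 3 stops higher (brighter).
Aperture: f/2 → f/2.8 — 1 stop stopped down (darker).
Net so far: 4 stops brighter. Shutter speed: 1/250 → 1/500 → 1/1000 → 1/2000 → 1/4000.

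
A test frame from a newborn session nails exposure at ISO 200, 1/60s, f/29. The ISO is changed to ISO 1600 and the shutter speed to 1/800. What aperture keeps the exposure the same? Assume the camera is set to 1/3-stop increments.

f/22

ISO: 200 → 250 → 320 → 400 → 500 → 640 → 800 → 1000 → 1250 → 1600 — 3 stops raised (brighter).
Shutter speed: 1/60 → 1/80 → 1/100 → 1/125 → 1/160 → 1/200 → 1/250 → 1/320 → 1/400 → 1/500 → 1/640 → 1/800 — 3 2/3 stops faster (darker).
Net change so far: 2/3 stop darker. Offset with the aperture: f/29 → f/25 → f/22.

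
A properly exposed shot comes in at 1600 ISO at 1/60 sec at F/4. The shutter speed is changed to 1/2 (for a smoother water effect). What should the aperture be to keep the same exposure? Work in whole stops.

Shutter speed: 1/60 → 1/30 → 1/15 → 1/8 → 1/4 → 1/2 — 5 stops slower (brighter).
Need 5 stops darker from the aperture: f/4 → f/5.6 → f/8 → f/11 → f/16 → f/22.

f/22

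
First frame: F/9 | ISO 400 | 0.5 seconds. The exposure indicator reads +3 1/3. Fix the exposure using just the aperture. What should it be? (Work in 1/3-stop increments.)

Overexposed by 3 1/3 stops → need 3 1/3 stops darker.
Aperture: f/9 → f/10 → f/11 → f/13 → f/14 → f/16 → f/18 → f/20 → f/22 → f/25 → f/29.

f/29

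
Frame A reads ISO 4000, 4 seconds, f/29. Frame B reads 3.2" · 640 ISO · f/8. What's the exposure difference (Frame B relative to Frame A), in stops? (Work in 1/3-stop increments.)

Aperture: f/29 → f/25 → f/22 → f/20 → f/18 → f/16 → f/14 → f/13 → f/11 → f/10 → f/9 → f/8 — 3 2/3 stops opened up (brighter).
Shutter speed: 4 → 3.2 — 1/3 stop shorter (darker).
ISO: 4000 → 3200 → 2500 → 2000 → 1600 → 1250 → 1000 → 800 → 640 — 2 2/3 stops lower (darker).
Net: +3 2/3 −1/3 −2 2/3 = +2/3 stops.

2/3 stop brighter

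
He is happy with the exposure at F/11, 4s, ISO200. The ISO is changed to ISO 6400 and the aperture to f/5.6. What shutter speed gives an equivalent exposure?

ISO: 200 → 400 → 800 → 1600 → 3200 → 6400 — 5 stops raised (brighter).
Aperture: f/11 → f/8 → f/5.6 — 2 stops opened up (brighter).
Net change so far: 7 stops brighter. Offset with the shutter speed: 4 → 2 → 1 → 1/2 → 1/4 → 1/8 → 1/15 → 1/30.

1/30s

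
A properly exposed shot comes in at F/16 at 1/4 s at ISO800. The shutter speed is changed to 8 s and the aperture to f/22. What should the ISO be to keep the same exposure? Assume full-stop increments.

ISO 50

Shutter speed: 1/4 → 1/2 → 1 → 2 → 4 → 8 — 5 stops slower (brighter).
Aperture: f/16 → f/22 — 1 stop narrower (darker).
Net change so far: 4 stops brighter. Offset with the ISO: 800 → 400 → 200 → 100 → 50.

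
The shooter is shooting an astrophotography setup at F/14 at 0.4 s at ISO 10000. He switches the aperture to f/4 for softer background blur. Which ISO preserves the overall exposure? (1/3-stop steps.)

ISO 800

Aperture: f/14 → f/13 → f/11 → f/10 → f/9 → f/8 → f/7.1 → f/6.3 → f/5.6 → f/5 → f/4.5 → f/4 — 3 2/3 stops larger aperture (brighter).
Need 3 2/3 stops darker from the ISO: 10000 → 8000 → 6400 → 5000 → 4000 → 3200 → 2500 → 2000 → 1600 → 1250 → 1000 → 800.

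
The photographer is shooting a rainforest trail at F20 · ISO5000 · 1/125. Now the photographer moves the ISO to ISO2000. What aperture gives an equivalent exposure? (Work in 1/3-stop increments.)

f/13

ISO: 5000 → 4000 → 3200 → 2500 → 2000 — 1 1/3 stops dropped (darker).
Need 1 1/3 stops brighter from the aperture: f/20 → f/18 → f/16 → f/14 → f/13.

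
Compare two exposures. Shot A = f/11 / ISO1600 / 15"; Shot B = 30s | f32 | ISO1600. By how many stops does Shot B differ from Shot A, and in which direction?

Aperture: f/11 → f/16 → f/22 → f/32 — 3 stops smaller aperture (darker).
Shutter speed: 15 → 30 — 1 stop slower (brighter).
ISO: unchanged.
Net: −3 +1 = −2 stops.

2 stops darker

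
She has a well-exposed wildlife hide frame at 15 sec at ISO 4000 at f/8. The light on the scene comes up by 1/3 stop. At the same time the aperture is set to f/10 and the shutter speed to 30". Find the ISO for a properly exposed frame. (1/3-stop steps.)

ISO 2500

Scene light: 1/3 stop brighter.
Aperture: f/8 → f/9 → f/10 — 2/3 stop smaller aperture (darker).
Shutter speed: 15 → 20 → 25 → 30 — 1 stop slower (brighter).
Net so far: 2/3 stop brighter. ISO: 4000 → 3200 → 2500.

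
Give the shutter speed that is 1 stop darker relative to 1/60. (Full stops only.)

1/125s

Shutter speed: 1/60 → 1/125 — 1 stop faster (darker).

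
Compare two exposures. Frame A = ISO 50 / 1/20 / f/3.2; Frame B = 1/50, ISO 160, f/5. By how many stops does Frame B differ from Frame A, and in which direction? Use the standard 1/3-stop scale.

Aperture: f/3.2 → f/3.5 → f/4 → f/4.5 → f/5 — 1 1/3 stops stopped down (darker).
Shutter speed: 1/20 → 1/25 → 1/30 → 1/40 → 1/50 — 1 1/3 stops faster (darker).
ISO: 50 → 64 → 80 → 100 → 125 → 160 — 1 2/3 stops raised (brighter).
Net: −1 1/3 −1 1/3 +1 2/3 = −1 stop.

1 stop darker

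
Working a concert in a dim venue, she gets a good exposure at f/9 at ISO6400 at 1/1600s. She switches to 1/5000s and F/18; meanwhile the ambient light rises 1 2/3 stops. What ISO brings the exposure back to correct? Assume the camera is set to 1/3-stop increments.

ISO 25600

Scene light: 1 2/3 stops brighter.
Shutter speed: 1/1600 → 1/2000 → 1/2500 → 1/3200 → 1/4000 → 1/5000 — 1 2/3 stops shorter (darker).
Aperture: f/9 → f/10 → f/11 → f/13 → f/14 → f/16 → f/18 — 2 stops stopped down (darker).
Net so far: 2 stops darker. ISO: 6400 → 8000 → 10000 → 12800 → 16000 → 20000 → 25600.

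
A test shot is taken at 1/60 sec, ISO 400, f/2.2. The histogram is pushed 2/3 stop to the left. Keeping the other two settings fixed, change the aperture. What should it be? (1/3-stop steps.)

f/1.8

Underexposed by 2/3 stop → need 2/3 stop brighter.
Aperture: f/2.2 → f/2 → f/1.8.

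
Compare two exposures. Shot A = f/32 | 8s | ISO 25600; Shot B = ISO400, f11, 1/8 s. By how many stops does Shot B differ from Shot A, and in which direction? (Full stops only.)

Aperture: f/32 → f/22 → f/16 → f/11 — 3 stops larger aperture (brighter).
Shutter speed: 8 → 4 → 2 → 1 → 1/2 → 1/4 → 1/8 — 6 stops faster (darker).
ISO: 25600 → 12800 → 6400 → 3200 → 1600 → 800 → 400 — 6 stops dropped (darker).
Net: +3 −6 −6 = −9 stops.

9 stops darker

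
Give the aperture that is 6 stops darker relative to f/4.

Aperture: f/4 → f/5.6 → f/8 → f/11 → f/16 → f/22 → f/32 — 6 stops stopped down (darker).

f/32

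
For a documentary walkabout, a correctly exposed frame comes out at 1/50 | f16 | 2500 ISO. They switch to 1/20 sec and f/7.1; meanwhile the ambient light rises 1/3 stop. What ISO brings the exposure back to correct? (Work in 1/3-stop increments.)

Scene light: 1/3 stop brighter.
Shutter speed: 1/50 → 1/40 → 1/30 → 1/25 → 1/20 — 1 1/3 stops slower (brighter).
Aperture: f/16 → f/14 → f/13 → f/11 → f/10 → f/9 → f/8 → f/7.1 — 2 1/3 stops wider (brighter).
Net so far: 4 stops brighter. ISO: 2500 → 2000 → 1600 → 1250 → 1000 → 800 → 640 → 500 → 400 → 320 → 250 → 200 → 160.

ISO 160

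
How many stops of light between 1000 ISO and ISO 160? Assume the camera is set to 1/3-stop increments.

1000 → 800 → 640 → 500 → 400 → 320 → 250 → 200 → 160 — count the steps: 8 third-stops = 2 2/3 stops.

2 2/3 stops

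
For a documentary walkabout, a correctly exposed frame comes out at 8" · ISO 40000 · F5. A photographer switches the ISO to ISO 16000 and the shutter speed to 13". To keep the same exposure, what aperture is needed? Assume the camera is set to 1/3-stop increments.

ISO: 40000 → 32000 → 25600 → 20000 → 16000 — 1 1/3 stops dropped (darker).
Shutter speed: 8 → 10 → 13 — 2/3 stop longer (brighter).
Net change so far: 2/3 stop darker. Offset with the aperture: f/5 → f/4.5 → f/4.

f/4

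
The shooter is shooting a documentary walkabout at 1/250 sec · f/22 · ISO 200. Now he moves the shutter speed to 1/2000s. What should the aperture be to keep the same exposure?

f/8

Shutter speed: 1/250 → 1/500 → 1/1000 → 1/2000 — 3 stops shorter (darker).
Need 3 stops brighter from the aperture: f/22 → f/16 → f/11 → f/8.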